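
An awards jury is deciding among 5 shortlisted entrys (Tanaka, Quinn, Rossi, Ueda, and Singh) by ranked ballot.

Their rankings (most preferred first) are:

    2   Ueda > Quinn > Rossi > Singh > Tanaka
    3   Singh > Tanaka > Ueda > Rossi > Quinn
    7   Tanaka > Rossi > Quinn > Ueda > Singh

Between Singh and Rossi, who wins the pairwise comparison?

Rossi

Ballots ranking Singh above Rossi: 3.
Ballots ranking Rossi above Singh: 2+7 = 9.
Rossi wins the head-to-head, 9–3.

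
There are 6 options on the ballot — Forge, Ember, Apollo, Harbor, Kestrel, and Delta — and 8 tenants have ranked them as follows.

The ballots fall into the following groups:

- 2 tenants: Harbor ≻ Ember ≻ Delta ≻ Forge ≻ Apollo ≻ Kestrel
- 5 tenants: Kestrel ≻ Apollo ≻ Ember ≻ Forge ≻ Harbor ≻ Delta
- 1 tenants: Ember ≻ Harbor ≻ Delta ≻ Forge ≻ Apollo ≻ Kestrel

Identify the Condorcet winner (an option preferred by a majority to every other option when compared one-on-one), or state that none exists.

Head-to-head results (8 voters total):
Forge vs Ember: Ember wins 8–0.
Forge vs Apollo: Apollo wins 5–3.
Forge vs Harbor: Forge wins 5–3.
Forge vs Kestrel: Kestrel wins 5–3.
Forge vs Delta: Forge wins 5–3.
Ember vs Apollo: Apollo wins 5–3.
Ember vs Harbor: Ember wins 6–2.
Ember vs Kestrel: Kestrel wins 5–3.
Ember vs Delta: Ember wins 8–0.
Apollo vs Harbor: Apollo wins 5–3.
Apollo vs Kestrel: Kestrel wins 5–3.
Apollo vs Delta: Apollo wins 5–3.
Harbor vs Kestrel: Kestrel wins 5–3.
Harbor vs Delta: Harbor wins 8–0.
Kestrel vs Delta: Kestrel wins 5–3.
Kestrel beats each rival — Forge (5–3), Ember (5–3), Apollo (5–3), Harbor (5–3), Delta (5–3) — so Kestrel is the Condorcet winner.

Kestrel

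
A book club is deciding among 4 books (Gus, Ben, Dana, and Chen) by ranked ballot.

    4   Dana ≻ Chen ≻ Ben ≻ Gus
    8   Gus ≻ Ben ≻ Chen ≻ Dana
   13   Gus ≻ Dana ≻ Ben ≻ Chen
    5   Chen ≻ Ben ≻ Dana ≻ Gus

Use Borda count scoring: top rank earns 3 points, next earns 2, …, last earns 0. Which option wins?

Borda scores:
  Gus: 4·0 + 8·3 + 13·3 + 5·0 = 63
  Ben: 4·1 + 8·2 + 13·1 + 5·2 = 43
  Dana: 4·3 + 8·0 + 13·2 + 5·1 = 43
  Chen: 4·2 + 8·1 + 13·0 + 5·3 = 31
Gus has the highest total.

Gus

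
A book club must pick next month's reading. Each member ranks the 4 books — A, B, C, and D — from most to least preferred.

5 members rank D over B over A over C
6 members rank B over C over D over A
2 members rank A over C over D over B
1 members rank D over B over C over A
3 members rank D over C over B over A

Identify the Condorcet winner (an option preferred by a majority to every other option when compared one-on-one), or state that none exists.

D

Head-to-head results (17 voters total):
A vs B: B wins 15–2.
A vs C: C wins 10–7.
A vs D: D wins 15–2.
B vs C: B wins 12–5.
B vs D: D wins 11–6.
C vs D: D wins 9–8.
D beats each rival — A (15–2), B (11–6), C (9–8) — so D is the Condorcet winner.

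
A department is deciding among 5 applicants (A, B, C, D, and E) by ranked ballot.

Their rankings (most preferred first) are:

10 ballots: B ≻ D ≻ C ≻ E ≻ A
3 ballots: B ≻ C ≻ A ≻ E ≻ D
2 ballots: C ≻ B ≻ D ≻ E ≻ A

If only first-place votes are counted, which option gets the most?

B

First-place vote totals:
  A: 0
  B: 13
  C: 2
  D: 0
  E: 0
B has the most first-place votes.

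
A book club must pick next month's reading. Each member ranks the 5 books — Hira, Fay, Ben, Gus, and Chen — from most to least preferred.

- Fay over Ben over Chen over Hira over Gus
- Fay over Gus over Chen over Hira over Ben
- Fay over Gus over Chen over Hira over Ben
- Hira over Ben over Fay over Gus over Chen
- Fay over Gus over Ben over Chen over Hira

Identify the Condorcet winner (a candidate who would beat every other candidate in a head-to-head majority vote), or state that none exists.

Head-to-head results (5 voters total):
Hira vs Fay: Fay wins 4–1.
Hira vs Ben: Hira wins 3–2.
Hira vs Gus: Gus wins 3–2.
Hira vs Chen: Chen wins 4–1.
Fay vs Ben: Fay wins 4–1.
Fay vs Gus: Fay wins 5–0.
Fay vs Chen: Fay wins 5–0.
Ben vs Gus: Gus wins 3–2.
Ben vs Chen: Ben wins 3–2.
Gus vs Chen: Gus wins 4–1.
Fay beats each rival — Hira (4–1), Ben (4–1), Gus (5–0), Chen (5–0) — so Fay is the Condorcet winner.

Fay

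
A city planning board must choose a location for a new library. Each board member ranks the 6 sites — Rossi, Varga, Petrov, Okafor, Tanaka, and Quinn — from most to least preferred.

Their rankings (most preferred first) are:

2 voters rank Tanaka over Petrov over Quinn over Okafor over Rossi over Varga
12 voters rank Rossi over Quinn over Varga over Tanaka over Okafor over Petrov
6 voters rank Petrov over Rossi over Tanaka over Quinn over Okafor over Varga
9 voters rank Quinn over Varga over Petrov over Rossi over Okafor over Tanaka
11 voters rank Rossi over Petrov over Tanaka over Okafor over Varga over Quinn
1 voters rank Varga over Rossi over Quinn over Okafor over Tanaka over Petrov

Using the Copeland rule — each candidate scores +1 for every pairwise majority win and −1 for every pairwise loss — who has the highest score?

Pairwise results:
  Rossi vs Varga: Rossi wins 31–10.
  Rossi vs Petrov: Rossi wins 24–17.
  Rossi vs Okafor: Rossi wins 39–2.
  Rossi vs Tanaka: Rossi wins 39–2.
  Rossi vs Quinn: Rossi wins 30–11.
  Varga vs Petrov: Varga wins 22–19.
  Varga vs Okafor: Varga wins 22–19.
  Varga vs Tanaka: Varga wins 22–19.
  Varga vs Quinn: Quinn wins 29–12.
  Petrov vs Okafor: Petrov wins 28–13.
  Petrov vs Tanaka: Petrov wins 26–15.
  Petrov vs Quinn: Quinn wins 22–19.
  Okafor vs Tanaka: Tanaka wins 31–10.
  Okafor vs Quinn: Quinn wins 30–11.
  Tanaka vs Quinn: Quinn wins 22–19.
Copeland scores (wins − losses):
  Rossi: 5 − 0 = 5
  Varga: 3 − 2 = 1
  Petrov: 2 − 3 = -1
  Okafor: 0 − 5 = -5
  Tanaka: 1 − 4 = -3
  Quinn: 4 − 1 = 3
Rossi has the best Copeland score.

Rossi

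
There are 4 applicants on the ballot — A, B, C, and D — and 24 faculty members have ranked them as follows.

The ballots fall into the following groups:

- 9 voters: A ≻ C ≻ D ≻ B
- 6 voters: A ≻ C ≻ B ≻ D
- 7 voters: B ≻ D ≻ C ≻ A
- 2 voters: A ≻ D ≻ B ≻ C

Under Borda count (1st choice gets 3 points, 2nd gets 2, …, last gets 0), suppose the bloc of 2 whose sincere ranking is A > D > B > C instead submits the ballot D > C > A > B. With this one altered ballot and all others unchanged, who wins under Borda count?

A

Borda totals with the altered ballot: A 47, B 27, C 41, D 29.
The winner is unchanged: still A.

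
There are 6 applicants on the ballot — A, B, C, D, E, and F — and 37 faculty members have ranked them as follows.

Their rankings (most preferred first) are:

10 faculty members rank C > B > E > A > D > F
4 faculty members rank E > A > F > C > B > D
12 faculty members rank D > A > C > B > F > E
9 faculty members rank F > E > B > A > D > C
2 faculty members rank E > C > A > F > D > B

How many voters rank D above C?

Ballots ranking D above C: 12+9 = 21.
Ballots ranking C above D: 10+4+2 = 16.
So 21 of 37 voters prefer D to C.

21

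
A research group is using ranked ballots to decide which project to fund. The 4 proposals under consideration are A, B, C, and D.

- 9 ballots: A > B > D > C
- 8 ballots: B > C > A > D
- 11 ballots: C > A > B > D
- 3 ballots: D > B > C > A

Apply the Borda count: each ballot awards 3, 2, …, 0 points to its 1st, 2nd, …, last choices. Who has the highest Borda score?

Borda scores:
  A: 9·3 + 8·1 + 11·2 + 3·0 = 57
  B: 9·2 + 8·3 + 11·1 + 3·2 = 59
  C: 9·0 + 8·2 + 11·3 + 3·1 = 52
  D: 9·1 + 8·0 + 11·0 + 3·3 = 18
B has the highest total.

B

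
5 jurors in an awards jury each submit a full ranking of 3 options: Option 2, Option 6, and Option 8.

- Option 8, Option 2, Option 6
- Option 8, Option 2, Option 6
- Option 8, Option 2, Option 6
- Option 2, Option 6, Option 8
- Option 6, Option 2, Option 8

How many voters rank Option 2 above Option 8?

Ballots ranking Option 2 above Option 8: 2.
Ballots ranking Option 8 above Option 2: 3.
So 2 of 5 voters prefer Option 2 to Option 8.

2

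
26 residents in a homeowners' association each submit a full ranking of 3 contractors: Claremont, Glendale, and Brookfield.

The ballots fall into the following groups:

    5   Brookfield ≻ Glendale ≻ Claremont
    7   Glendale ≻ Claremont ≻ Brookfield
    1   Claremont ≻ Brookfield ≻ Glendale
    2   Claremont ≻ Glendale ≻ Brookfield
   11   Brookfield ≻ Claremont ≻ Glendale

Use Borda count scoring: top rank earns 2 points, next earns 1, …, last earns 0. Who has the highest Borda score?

Brookfield

Borda scores:
  Claremont: 5·0 + 7·1 + 2 + 2·2 + 11·1 = 24
  Glendale: 5·1 + 7·2 + 0 + 2·1 + 11·0 = 21
  Brookfield: 5·2 + 7·0 + 1 + 2·0 + 11·2 = 33
Brookfield has the highest total.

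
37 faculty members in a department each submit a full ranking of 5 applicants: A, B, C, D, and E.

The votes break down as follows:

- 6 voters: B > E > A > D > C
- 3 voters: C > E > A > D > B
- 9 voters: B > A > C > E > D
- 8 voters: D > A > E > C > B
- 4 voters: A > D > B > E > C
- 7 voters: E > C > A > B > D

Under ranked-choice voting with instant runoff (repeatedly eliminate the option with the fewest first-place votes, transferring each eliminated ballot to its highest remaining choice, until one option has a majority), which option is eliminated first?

C

Round 1: B 15, D 8, E 7, A 4, C 3. C has the fewest and is eliminated.
Round 2: B 15, E 10, D 8, A 4. A has the fewest and is eliminated.
Round 3: B 15, D 12, E 10. E has the fewest and is eliminated.
Round 4: B 22, D 15. B has a majority.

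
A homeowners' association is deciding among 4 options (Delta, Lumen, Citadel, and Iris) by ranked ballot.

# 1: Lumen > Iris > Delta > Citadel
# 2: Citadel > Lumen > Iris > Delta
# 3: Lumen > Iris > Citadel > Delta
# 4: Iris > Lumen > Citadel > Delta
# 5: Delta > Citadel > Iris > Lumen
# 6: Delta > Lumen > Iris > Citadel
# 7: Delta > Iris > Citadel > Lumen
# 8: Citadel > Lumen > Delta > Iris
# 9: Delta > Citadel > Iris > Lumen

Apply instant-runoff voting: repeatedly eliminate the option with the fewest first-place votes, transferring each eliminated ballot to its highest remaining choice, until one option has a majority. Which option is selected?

Lumen

Round 1: Delta 4, Lumen 2, Citadel 2, Iris 1. Iris has the fewest and is eliminated.
Round 2: Delta 4, Lumen 3, Citadel 2. Citadel has the fewest and is eliminated.
Round 3: Lumen 5, Delta 4. Lumen has a majority.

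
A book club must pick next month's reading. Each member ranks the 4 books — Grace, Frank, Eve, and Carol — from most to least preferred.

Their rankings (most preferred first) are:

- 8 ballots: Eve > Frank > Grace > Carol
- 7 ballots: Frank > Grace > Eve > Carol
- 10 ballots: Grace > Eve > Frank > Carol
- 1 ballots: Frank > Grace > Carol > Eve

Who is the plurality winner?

Grace

First-place vote totals:
  Grace: 10
  Frank: 8
  Eve: 8
  Carol: 0
Grace has the most first-place votes.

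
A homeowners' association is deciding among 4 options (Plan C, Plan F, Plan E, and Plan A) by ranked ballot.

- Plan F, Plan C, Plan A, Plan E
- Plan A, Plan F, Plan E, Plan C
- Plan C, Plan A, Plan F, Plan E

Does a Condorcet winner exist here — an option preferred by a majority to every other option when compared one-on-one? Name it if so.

No Condorcet winner

Head-to-head results (3 voters total):
Plan C vs Plan F: Plan F wins 2–1.
Plan C vs Plan E: Plan C wins 2–1.
Plan C vs Plan A: Plan C wins 2–1.
Plan F vs Plan E: Plan F wins 3–0.
Plan F vs Plan A: Plan A wins 2–1.
Plan E vs Plan A: Plan A wins 3–0.
No candidate beats all others: Plan C beats Plan A beats Plan F beats Plan C, a majority cycle.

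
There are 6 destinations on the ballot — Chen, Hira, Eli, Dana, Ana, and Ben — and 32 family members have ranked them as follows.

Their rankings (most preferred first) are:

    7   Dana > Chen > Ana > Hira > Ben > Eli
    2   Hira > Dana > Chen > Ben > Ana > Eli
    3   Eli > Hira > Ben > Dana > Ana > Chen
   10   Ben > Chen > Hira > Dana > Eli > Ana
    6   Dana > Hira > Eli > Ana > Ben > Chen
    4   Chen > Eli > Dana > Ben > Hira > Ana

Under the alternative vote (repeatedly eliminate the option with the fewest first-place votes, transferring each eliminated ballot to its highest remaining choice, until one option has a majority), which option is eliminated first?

Ana

Round 1: Dana 13, Ben 10, Chen 4, Eli 3, Hira 2, Ana 0. Ana has the fewest and is eliminated.
Round 2: Dana 13, Ben 10, Chen 4, Eli 3, Hira 2. Hira has the fewest and is eliminated.
Round 3: Dana 15, Ben 10, Chen 4, Eli 3. Eli has the fewest and is eliminated.
Round 4: Dana 15, Ben 13, Chen 4. Chen has the fewest and is eliminated.
Round 5: Dana 19, Ben 13. Dana has a majority.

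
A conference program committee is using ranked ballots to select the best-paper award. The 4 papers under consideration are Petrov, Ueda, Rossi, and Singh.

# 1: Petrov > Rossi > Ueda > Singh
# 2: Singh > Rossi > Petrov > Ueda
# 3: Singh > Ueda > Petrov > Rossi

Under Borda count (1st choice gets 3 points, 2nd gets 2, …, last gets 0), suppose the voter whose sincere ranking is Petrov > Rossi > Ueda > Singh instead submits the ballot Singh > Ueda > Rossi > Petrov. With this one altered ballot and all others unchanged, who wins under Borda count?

Borda totals with the altered ballot: Petrov 2, Ueda 4, Rossi 3, Singh 9.
The winner is unchanged: still Singh.

Singh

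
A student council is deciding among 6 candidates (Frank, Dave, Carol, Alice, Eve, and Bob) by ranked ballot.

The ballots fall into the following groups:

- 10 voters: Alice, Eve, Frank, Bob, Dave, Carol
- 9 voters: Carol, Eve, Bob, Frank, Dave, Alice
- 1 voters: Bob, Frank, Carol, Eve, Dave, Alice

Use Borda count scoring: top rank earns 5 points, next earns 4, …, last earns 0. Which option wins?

Eve

Borda scores:
  Frank: 10·3 + 9·2 + 4 = 52
  Dave: 10·1 + 9·1 + 1 = 20
  Carol: 10·0 + 9·5 + 3 = 48
  Alice: 10·5 + 9·0 + 0 = 50
  Eve: 10·4 + 9·4 + 2 = 78
  Bob: 10·2 + 9·3 + 5 = 52
Eve has the highest total.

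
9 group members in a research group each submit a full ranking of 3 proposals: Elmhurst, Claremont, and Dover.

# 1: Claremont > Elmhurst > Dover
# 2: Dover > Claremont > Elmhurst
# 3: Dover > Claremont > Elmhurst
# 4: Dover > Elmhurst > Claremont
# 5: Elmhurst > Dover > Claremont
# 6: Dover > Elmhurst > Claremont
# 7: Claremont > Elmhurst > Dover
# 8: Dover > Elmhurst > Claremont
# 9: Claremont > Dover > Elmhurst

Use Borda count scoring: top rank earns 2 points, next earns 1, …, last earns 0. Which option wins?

Dover

Borda scores:
  Elmhurst: 1 + 0 + 0 + 1 + 2 + 1 + 1 + 1 + 0 = 7
  Claremont: 2 + 1 + 1 + 0 + 0 + 0 + 2 + 0 + 2 = 8
  Dover: 0 + 2 + 2 + 2 + 1 + 2 + 0 + 2 + 1 = 12
Dover has the highest total.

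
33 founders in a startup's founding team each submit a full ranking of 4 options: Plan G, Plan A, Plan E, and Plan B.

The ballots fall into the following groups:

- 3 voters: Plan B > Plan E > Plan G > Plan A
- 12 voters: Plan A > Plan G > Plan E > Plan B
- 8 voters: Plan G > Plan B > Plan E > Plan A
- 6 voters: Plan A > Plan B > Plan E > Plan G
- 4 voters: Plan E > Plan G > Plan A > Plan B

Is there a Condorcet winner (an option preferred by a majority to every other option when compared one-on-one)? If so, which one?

Plan A

Head-to-head results (33 voters total):
Plan G vs Plan A: Plan A wins 18–15.
Plan G vs Plan E: Plan G wins 20–13.
Plan G vs Plan B: Plan G wins 24–9.
Plan A vs Plan E: Plan A wins 18–15.
Plan A vs Plan B: Plan A wins 22–11.
Plan E vs Plan B: Plan B wins 17–16.
Plan A beats each rival — Plan G (18–15), Plan E (18–15), Plan B (22–11) — so Plan A is the Condorcet winner.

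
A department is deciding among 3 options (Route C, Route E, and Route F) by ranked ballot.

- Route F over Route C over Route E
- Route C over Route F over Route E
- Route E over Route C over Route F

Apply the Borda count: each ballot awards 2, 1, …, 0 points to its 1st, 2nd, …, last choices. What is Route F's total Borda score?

Borda scores:
  Route C: 1 + 2 + 1 = 4
  Route E: 0 + 0 + 2 = 2
  Route F: 2 + 1 + 0 = 3

3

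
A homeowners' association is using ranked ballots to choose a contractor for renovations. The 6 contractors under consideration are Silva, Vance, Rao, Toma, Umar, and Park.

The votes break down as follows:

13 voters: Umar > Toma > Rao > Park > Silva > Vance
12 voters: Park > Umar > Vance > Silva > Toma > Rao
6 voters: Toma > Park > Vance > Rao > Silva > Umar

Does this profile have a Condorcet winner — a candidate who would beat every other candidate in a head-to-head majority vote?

No

Head-to-head results (31 voters total):
Silva vs Vance: Vance wins 18–13.
Silva vs Rao: Rao wins 19–12.
Silva vs Toma: Toma wins 19–12.
Silva vs Umar: Umar wins 25–6.
Silva vs Park: Park wins 31–0.
Vance vs Rao: Vance wins 18–13.
Vance vs Toma: Toma wins 19–12.
Vance vs Umar: Umar wins 25–6.
Vance vs Park: Park wins 31–0.
Rao vs Toma: Toma wins 31–0.
Rao vs Umar: Umar wins 25–6.
Rao vs Park: Park wins 18–13.
Toma vs Umar: Umar wins 25–6.
Toma vs Park: Toma wins 19–12.
Umar vs Park: Park wins 18–13.
No candidate beats all others: Toma beats Park beats Umar beats Toma, a majority cycle.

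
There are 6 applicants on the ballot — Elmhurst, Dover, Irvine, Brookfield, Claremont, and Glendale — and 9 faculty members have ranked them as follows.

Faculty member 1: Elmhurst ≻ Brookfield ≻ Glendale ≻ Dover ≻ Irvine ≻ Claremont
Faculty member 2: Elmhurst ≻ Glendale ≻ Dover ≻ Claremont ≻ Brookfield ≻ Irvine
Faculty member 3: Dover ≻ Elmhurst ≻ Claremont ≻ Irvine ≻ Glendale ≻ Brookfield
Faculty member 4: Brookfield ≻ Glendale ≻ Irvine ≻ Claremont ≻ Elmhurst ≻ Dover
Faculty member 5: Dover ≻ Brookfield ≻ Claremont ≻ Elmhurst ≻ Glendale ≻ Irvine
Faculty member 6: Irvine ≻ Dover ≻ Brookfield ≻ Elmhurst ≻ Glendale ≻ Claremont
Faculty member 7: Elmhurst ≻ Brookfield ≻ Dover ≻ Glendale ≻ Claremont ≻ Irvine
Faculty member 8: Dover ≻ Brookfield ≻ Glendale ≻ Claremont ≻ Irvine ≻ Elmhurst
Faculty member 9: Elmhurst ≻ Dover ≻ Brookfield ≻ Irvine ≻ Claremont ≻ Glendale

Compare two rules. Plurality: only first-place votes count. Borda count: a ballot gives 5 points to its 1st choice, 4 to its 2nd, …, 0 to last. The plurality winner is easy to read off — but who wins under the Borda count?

Plurality first-place counts: Elmhurst 4, Dover 3, Irvine 1, Brookfield 1, Claremont 0, Glendale 0 → Elmhurst.
Borda totals: Elmhurst 29, Dover 31, Irvine 14, Brookfield 28, Claremont 14, Glendale 19 → Dover.

Dover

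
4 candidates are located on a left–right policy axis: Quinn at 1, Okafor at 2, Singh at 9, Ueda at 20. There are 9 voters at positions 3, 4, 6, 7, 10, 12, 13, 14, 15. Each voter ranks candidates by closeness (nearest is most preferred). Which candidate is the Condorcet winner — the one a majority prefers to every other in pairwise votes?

With single-peaked preferences on a line, the Condorcet winner is the candidate closest to the median voter.
The median voter (position 10) is closest to Singh at 9.
Check: Singh vs Ueda — voters closer to Singh: 8 of 9.

Singh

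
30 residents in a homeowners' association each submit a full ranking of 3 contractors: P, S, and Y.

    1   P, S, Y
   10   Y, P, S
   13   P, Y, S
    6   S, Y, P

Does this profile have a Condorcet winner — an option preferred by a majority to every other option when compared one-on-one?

Head-to-head results (30 voters total):
P vs S: P wins 24–6.
P vs Y: Y wins 16–14.
S vs Y: Y wins 23–7.
Y beats each rival — P (16–14), S (23–7) — so Y is the Condorcet winner.

Yes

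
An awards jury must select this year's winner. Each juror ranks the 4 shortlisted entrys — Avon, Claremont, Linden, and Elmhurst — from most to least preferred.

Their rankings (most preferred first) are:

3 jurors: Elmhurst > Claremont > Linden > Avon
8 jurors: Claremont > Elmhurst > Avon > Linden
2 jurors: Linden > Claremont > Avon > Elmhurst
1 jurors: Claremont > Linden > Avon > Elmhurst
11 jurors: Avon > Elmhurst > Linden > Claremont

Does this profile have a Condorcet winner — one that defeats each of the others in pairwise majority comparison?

No

Head-to-head results (25 voters total):
Avon vs Claremont: Claremont wins 14–11.
Avon vs Linden: Avon wins 19–6.
Avon vs Elmhurst: Avon wins 14–11.
Claremont vs Linden: Linden wins 13–12.
Claremont vs Elmhurst: Elmhurst wins 14–11.
Linden vs Elmhurst: Elmhurst wins 22–3.
No candidate beats all others: Avon beats Linden beats Claremont beats Avon, a majority cycle.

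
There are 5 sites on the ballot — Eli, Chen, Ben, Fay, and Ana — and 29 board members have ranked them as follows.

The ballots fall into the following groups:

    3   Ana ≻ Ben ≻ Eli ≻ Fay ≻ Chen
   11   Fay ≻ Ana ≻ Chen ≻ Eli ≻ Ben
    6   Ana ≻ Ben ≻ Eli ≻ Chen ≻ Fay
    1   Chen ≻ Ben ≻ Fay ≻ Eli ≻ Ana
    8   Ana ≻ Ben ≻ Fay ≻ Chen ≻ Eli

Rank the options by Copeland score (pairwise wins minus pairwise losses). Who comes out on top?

Pairwise results:
  Eli vs Chen: Chen wins 20–9.
  Eli vs Ben: Ben wins 18–11.
  Eli vs Fay: Fay wins 20–9.
  Eli vs Ana: Ana wins 28–1.
  Chen vs Ben: Ben wins 17–12.
  Chen vs Fay: Fay wins 22–7.
  Chen vs Ana: Ana wins 28–1.
  Ben vs Fay: Ben wins 18–11.
  Ben vs Ana: Ana wins 28–1.
  Fay vs Ana: Ana wins 17–12.
Copeland scores (wins − losses):
  Eli: 0 − 4 = -4
  Chen: 1 − 3 = -2
  Ben: 3 − 1 = 2
  Fay: 2 − 2 = 0
  Ana: 4 − 0 = 4
Ana has the best Copeland score.

Ana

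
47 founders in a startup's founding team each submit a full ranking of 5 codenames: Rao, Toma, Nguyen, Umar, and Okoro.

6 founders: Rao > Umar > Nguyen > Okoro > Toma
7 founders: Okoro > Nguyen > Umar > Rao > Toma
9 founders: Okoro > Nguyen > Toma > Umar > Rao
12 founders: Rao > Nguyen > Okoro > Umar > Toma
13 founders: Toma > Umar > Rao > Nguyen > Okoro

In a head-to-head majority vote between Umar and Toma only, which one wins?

Ballots ranking Umar above Toma: 6+7+12 = 25.
Ballots ranking Toma above Umar: 9+13 = 22.
Umar wins the head-to-head, 25–22.

Umar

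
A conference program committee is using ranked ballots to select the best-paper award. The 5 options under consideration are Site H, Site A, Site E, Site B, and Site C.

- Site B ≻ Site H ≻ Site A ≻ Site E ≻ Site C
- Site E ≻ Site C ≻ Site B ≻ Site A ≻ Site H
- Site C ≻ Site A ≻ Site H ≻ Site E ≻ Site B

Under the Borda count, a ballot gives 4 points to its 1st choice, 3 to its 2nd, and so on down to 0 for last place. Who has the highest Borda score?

Site C

Borda scores:
  Site H: 3 + 0 + 2 = 5
  Site A: 2 + 1 + 3 = 6
  Site E: 1 + 4 + 1 = 6
  Site B: 4 + 2 + 0 = 6
  Site C: 0 + 3 + 4 = 7
Site C has the highest total.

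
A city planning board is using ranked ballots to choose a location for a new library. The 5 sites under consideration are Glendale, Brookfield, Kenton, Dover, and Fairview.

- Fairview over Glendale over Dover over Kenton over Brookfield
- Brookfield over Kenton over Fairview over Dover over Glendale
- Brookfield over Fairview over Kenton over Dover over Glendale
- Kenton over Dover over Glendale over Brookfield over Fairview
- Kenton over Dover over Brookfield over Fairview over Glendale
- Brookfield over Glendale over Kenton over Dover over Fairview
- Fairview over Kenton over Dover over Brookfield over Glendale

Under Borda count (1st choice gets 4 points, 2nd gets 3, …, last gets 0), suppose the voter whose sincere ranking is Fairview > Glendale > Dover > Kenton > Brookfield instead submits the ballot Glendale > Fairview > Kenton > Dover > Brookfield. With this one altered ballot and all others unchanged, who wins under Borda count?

Borda totals with the altered ballot: Glendale 9, Brookfield 16, Kenton 20, Dover 12, Fairview 13.
The winner is unchanged: still Kenton.

Kenton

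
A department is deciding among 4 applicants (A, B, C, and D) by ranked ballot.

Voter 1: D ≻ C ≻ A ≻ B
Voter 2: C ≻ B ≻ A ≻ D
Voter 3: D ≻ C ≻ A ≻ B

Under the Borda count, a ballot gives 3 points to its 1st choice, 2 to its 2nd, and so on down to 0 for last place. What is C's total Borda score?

Borda scores:
  A: 1 + 1 + 1 = 3
  B: 0 + 2 + 0 = 2
  C: 2 + 3 + 2 = 7
  D: 3 + 0 + 3 = 6

7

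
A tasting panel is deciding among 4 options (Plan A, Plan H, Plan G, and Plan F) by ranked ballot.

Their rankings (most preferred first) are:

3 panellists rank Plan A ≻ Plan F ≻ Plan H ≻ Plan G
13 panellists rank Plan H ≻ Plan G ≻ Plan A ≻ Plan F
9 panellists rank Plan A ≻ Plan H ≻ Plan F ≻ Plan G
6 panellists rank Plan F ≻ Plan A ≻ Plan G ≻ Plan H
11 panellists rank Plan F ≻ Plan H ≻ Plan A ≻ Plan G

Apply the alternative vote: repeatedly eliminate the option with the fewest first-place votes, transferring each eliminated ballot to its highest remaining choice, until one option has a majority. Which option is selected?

Round 1: Plan F 17, Plan H 13, Plan A 12, Plan G 0. Plan G has the fewest and is eliminated.
Round 2: Plan F 17, Plan H 13, Plan A 12. Plan A has the fewest and is eliminated.
Round 3: Plan H 22, Plan F 20. Plan H has a majority.

Plan H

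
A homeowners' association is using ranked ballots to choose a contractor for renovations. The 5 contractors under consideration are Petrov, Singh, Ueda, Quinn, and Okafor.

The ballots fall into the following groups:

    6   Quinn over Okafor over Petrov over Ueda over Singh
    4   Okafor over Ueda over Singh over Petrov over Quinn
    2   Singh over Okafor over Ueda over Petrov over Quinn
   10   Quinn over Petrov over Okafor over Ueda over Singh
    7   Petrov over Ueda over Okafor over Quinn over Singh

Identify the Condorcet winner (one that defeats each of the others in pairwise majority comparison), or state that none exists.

Head-to-head results (29 voters total):
Petrov vs Singh: Petrov wins 23–6.
Petrov vs Ueda: Petrov wins 23–6.
Petrov vs Quinn: Quinn wins 16–13.
Petrov vs Okafor: Petrov wins 17–12.
Singh vs Ueda: Ueda wins 27–2.
Singh vs Quinn: Quinn wins 23–6.
Singh vs Okafor: Okafor wins 27–2.
Ueda vs Quinn: Quinn wins 16–13.
Ueda vs Okafor: Okafor wins 22–7.
Quinn vs Okafor: Quinn wins 16–13.
Quinn beats each rival — Petrov (16–13), Singh (23–6), Ueda (16–13), Okafor (16–13) — so Quinn is the Condorcet winner.

Quinn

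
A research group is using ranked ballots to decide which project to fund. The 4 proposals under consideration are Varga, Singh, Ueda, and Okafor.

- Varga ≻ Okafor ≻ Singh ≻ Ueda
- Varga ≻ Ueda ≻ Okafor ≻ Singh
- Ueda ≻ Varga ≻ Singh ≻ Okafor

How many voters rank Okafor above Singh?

Ballots ranking Okafor above Singh: 2.
Ballots ranking Singh above Okafor: 1.
So 2 of 3 voters prefer Okafor to Singh.

2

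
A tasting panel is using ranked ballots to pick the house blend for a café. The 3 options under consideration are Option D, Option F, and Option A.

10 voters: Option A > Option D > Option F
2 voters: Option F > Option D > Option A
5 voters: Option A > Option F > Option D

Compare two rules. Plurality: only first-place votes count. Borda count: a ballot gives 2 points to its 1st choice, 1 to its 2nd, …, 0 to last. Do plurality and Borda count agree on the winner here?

Plurality first-place counts: Option D 0, Option F 2, Option A 15 → Option A.
Borda totals: Option D 12, Option F 9, Option A 30 → Option A.
The two rules agree on Option A.

Yes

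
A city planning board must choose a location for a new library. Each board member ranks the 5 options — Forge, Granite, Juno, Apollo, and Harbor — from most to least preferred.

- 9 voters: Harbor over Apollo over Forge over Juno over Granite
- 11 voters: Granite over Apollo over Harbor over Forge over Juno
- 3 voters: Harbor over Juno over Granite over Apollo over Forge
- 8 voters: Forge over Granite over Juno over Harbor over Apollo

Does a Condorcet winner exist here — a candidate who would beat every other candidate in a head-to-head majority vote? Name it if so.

None — there is no Condorcet winner

Head-to-head results (31 voters total):
Forge vs Granite: Forge wins 17–14.
Forge vs Juno: Forge wins 28–3.
Forge vs Apollo: Apollo wins 23–8.
Forge vs Harbor: Harbor wins 23–8.
Granite vs Juno: Granite wins 19–12.
Granite vs Apollo: Granite wins 22–9.
Granite vs Harbor: Granite wins 19–12.
Juno vs Apollo: Apollo wins 20–11.
Juno vs Harbor: Harbor wins 23–8.
Apollo vs Harbor: Harbor wins 20–11.
No candidate beats all others: Forge beats Granite beats Apollo beats Forge, a majority cycle.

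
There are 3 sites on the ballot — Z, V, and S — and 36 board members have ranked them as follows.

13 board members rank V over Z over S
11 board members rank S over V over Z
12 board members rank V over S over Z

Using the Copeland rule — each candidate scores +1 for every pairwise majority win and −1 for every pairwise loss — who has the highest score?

Pairwise results:
  Z vs V: V wins 36–0.
  Z vs S: S wins 23–13.
  V vs S: V wins 25–11.
Copeland scores (wins − losses):
  Z: 0 − 2 = -2
  V: 2 − 0 = 2
  S: 1 − 1 = 0
V has the best Copeland score.

V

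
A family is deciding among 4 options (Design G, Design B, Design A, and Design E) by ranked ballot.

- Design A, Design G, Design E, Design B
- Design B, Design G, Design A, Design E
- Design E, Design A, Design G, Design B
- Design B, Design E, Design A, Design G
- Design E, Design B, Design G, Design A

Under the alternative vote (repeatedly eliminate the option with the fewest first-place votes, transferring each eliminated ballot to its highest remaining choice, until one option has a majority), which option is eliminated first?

Design G

Round 1: Design B 2, Design E 2, Design A 1, Design G 0. Design G has the fewest and is eliminated.
Round 2: Design B 2, Design E 2, Design A 1. Design A has the fewest and is eliminated.
Round 3: Design E 3, Design B 2. Design E has a majority.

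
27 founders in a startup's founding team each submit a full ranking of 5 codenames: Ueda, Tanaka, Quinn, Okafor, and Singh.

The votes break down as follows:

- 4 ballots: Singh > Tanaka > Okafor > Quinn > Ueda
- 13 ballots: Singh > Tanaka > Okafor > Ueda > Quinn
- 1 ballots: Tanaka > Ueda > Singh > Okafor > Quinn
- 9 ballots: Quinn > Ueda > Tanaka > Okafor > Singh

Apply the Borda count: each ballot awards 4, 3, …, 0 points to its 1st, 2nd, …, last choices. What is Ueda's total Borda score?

Borda scores:
  Ueda: 4·0 + 13·1 + 3 + 9·3 = 43
  Tanaka: 4·3 + 13·3 + 4 + 9·2 = 73
  Quinn: 4·1 + 13·0 + 0 + 9·4 = 40
  Okafor: 4·2 + 13·2 + 1 + 9·1 = 44
  Singh: 4·4 + 13·4 + 2 + 9·0 = 70

43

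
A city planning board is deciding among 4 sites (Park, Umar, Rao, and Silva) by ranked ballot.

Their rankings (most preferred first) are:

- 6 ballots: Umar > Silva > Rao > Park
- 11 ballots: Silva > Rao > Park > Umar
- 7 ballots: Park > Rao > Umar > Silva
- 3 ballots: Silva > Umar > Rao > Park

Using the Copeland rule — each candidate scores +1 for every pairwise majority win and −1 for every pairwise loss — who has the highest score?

Pairwise results:
  Park vs Umar: Park wins 18–9.
  Park vs Rao: Rao wins 20–7.
  Park vs Silva: Silva wins 20–7.
  Umar vs Rao: Rao wins 18–9.
  Umar vs Silva: Silva wins 14–13.
  Rao vs Silva: Silva wins 20–7.
Copeland scores (wins − losses):
  Park: 1 − 2 = -1
  Umar: 0 − 3 = -3
  Rao: 2 − 1 = 1
  Silva: 3 − 0 = 3
Silva has the best Copeland score.

Silva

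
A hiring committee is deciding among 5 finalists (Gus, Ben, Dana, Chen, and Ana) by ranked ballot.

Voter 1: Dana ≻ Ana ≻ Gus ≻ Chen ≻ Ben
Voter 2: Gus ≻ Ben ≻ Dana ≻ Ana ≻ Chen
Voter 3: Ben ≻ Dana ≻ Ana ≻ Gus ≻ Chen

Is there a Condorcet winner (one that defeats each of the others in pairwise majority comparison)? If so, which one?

Head-to-head results (3 voters total):
Gus vs Ben: Gus wins 2–1.
Gus vs Dana: Dana wins 2–1.
Gus vs Chen: Gus wins 3–0.
Gus vs Ana: Ana wins 2–1.
Ben vs Dana: Ben wins 2–1.
Ben vs Chen: Ben wins 2–1.
Ben vs Ana: Ben wins 2–1.
Dana vs Chen: Dana wins 3–0.
Dana vs Ana: Dana wins 3–0.
Chen vs Ana: Ana wins 3–0.
No candidate beats all others: Gus beats Ben beats Dana beats Gus, a majority cycle.

None — there is no Condorcet winner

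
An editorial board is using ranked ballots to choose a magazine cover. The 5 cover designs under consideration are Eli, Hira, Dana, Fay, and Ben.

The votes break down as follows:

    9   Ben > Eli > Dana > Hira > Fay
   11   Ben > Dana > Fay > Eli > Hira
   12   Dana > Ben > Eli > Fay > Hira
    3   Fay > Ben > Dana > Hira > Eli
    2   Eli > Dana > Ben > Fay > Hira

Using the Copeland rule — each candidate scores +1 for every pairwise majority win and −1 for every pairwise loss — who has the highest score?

Ben

Pairwise results:
  Eli vs Hira: Eli wins 34–3.
  Eli vs Dana: Dana wins 26–11.
  Eli vs Fay: Eli wins 23–14.
  Eli vs Ben: Ben wins 35–2.
  Hira vs Dana: Dana wins 37–0.
  Hira vs Fay: Fay wins 28–9.
  Hira vs Ben: Ben wins 37–0.
  Dana vs Fay: Dana wins 34–3.
  Dana vs Ben: Ben wins 23–14.
  Fay vs Ben: Ben wins 34–3.
Copeland scores (wins − losses):
  Eli: 2 − 2 = 0
  Hira: 0 − 4 = -4
  Dana: 3 − 1 = 2
  Fay: 1 − 3 = -2
  Ben: 4 − 0 = 4
Ben has the best Copeland score.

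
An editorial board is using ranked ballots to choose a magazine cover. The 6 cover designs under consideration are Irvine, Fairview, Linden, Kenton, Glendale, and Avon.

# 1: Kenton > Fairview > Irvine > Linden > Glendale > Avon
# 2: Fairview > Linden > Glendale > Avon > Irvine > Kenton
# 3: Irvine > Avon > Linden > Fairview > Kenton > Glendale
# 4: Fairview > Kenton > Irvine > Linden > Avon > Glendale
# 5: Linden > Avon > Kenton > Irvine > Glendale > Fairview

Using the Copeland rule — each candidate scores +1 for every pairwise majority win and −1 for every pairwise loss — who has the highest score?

Fairview

Pairwise results:
  Irvine vs Fairview: Fairview wins 3–2.
  Irvine vs Linden: Irvine wins 3–2.
  Irvine vs Kenton: Kenton wins 3–2.
  Irvine vs Glendale: Irvine wins 4–1.
  Irvine vs Avon: Irvine wins 3–2.
  Fairview vs Linden: Fairview wins 3–2.
  Fairview vs Kenton: Fairview wins 3–2.
  Fairview vs Glendale: Fairview wins 4–1.
  Fairview vs Avon: Fairview wins 3–2.
  Linden vs Kenton: Linden wins 3–2.
  Linden vs Glendale: Linden wins 5–0.
  Linden vs Avon: Linden wins 4–1.
  Kenton vs Glendale: Kenton wins 4–1.
  Kenton vs Avon: Avon wins 3–2.
  Glendale vs Avon: Avon wins 3–2.
Copeland scores (wins − losses):
  Irvine: 3 − 2 = 1
  Fairview: 5 − 0 = 5
  Linden: 3 − 2 = 1
  Kenton: 2 − 3 = -1
  Glendale: 0 − 5 = -5
  Avon: 2 − 3 = -1
Fairview has the best Copeland score.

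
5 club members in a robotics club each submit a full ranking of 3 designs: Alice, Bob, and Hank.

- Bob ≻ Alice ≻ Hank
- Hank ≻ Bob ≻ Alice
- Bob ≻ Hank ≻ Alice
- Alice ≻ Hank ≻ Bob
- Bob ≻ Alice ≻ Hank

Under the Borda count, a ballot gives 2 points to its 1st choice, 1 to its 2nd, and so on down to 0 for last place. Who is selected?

Borda scores:
  Alice: 1 + 0 + 0 + 2 + 1 = 4
  Bob: 2 + 1 + 2 + 0 + 2 = 7
  Hank: 0 + 2 + 1 + 1 + 0 = 4
Bob has the highest total.

Bob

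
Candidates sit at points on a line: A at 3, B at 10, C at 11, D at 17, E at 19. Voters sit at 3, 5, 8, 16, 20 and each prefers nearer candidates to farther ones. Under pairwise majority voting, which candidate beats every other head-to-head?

With single-peaked preferences on a line, the Condorcet winner is the candidate closest to the median voter.
The median voter (position 8) is closest to B at 10.
Check: B vs C — voters closer to B: 3 of 5.

B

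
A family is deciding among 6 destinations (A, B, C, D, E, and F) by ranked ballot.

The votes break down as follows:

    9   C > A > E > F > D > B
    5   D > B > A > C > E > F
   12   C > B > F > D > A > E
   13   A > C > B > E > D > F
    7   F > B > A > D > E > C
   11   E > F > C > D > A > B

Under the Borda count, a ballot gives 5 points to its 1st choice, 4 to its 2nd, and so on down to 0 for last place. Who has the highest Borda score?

Borda scores:
  A: 9·4 + 5·3 + 12·1 + 13·5 + 7·3 + 11·1 = 160
  B: 9·0 + 5·4 + 12·4 + 13·3 + 7·4 + 11·0 = 135
  C: 9·5 + 5·2 + 12·5 + 13·4 + 7·0 + 11·3 = 200
  D: 9·1 + 5·5 + 12·2 + 13·1 + 7·2 + 11·2 = 107
  E: 9·3 + 5·1 + 12·0 + 13·2 + 7·1 + 11·5 = 120
  F: 9·2 + 5·0 + 12·3 + 13·0 + 7·5 + 11·4 = 133
C has the highest total.

C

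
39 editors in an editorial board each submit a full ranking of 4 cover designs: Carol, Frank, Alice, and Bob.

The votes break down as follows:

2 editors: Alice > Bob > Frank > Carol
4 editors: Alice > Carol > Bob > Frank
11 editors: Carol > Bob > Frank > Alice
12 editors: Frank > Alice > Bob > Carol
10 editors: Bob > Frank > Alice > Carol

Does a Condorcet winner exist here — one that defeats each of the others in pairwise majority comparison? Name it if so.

Bob

Head-to-head results (39 voters total):
Carol vs Frank: Frank wins 24–15.
Carol vs Alice: Alice wins 28–11.
Carol vs Bob: Bob wins 24–15.
Frank vs Alice: Frank wins 33–6.
Frank vs Bob: Bob wins 27–12.
Alice vs Bob: Bob wins 21–18.
Bob beats each rival — Carol (24–15), Frank (27–12), Alice (21–18) — so Bob is the Condorcet winner.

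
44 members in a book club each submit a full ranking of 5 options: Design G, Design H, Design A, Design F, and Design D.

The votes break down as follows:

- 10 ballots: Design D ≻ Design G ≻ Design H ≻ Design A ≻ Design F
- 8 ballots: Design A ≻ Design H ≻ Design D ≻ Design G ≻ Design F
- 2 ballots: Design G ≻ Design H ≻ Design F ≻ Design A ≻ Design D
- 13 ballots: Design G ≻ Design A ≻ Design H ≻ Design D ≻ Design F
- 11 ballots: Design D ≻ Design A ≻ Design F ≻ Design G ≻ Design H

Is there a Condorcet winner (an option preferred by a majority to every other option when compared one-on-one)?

No

Head-to-head results (44 voters total):
Design G vs Design H: Design G wins 36–8.
Design G vs Design A: Design G wins 25–19.
Design G vs Design F: Design G wins 33–11.
Design G vs Design D: Design D wins 29–15.
Design H vs Design A: Design A wins 32–12.
Design H vs Design F: Design H wins 33–11.
Design H vs Design D: Design H wins 23–21.
Design A vs Design F: Design A wins 42–2.
Design A vs Design D: Design A wins 23–21.
Design F vs Design D: Design D wins 42–2.
No candidate beats all others: Design G beats Design H beats Design D beats Design G, a majority cycle.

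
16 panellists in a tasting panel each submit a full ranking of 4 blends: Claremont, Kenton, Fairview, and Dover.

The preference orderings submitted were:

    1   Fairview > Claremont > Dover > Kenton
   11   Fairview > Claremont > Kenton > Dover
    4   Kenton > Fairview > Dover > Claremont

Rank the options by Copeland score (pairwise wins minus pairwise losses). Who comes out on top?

Pairwise results:
  Claremont vs Kenton: Claremont wins 12–4.
  Claremont vs Fairview: Fairview wins 16–0.
  Claremont vs Dover: Claremont wins 12–4.
  Kenton vs Fairview: Fairview wins 12–4.
  Kenton vs Dover: Kenton wins 15–1.
  Fairview vs Dover: Fairview wins 16–0.
Copeland scores (wins − losses):
  Claremont: 2 − 1 = 1
  Kenton: 1 − 2 = -1
  Fairview: 3 − 0 = 3
  Dover: 0 − 3 = -3
Fairview has the best Copeland score.

Fairview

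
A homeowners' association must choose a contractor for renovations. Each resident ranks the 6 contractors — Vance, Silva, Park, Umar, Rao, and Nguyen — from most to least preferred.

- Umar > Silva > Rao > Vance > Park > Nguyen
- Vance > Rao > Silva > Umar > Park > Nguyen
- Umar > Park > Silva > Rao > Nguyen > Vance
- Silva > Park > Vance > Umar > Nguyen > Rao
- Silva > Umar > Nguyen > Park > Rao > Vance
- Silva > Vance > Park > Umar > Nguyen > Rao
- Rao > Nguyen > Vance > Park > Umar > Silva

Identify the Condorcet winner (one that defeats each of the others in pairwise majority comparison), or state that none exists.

Silva

Head-to-head results (7 voters total):
Vance vs Silva: Silva wins 5–2.
Vance vs Park: Vance wins 4–3.
Vance vs Umar: Vance wins 4–3.
Vance vs Rao: Rao wins 4–3.
Vance vs Nguyen: Vance wins 4–3.
Silva vs Park: Silva wins 5–2.
Silva vs Umar: Silva wins 4–3.
Silva vs Rao: Silva wins 5–2.
Silva vs Nguyen: Silva wins 6–1.
Park vs Umar: Umar wins 4–3.
Park vs Rao: Park wins 4–3.
Park vs Nguyen: Park wins 5–2.
Umar vs Rao: Umar wins 5–2.
Umar vs Nguyen: Umar wins 6–1.
Rao vs Nguyen: Rao wins 4–3.
Silva beats each rival — Vance (5–2), Park (5–2), Umar (4–3), Rao (5–2), Nguyen (6–1) — so Silva is the Condorcet winner.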